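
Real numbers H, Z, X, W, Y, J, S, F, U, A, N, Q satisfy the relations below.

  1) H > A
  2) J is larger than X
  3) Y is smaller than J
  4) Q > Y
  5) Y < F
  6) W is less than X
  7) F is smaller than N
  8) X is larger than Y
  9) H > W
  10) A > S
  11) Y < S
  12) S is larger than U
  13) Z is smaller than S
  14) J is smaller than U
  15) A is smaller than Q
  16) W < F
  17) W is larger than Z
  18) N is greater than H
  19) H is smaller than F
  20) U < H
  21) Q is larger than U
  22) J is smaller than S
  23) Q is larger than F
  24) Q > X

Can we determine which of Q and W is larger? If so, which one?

The relevant relations are W < X; X < J; J < U; U < S; S < A; A < H; H < F; F < Q.
Chaining these gives W < X < J < U < S < A < H < F < Q.
So Q is larger.

Q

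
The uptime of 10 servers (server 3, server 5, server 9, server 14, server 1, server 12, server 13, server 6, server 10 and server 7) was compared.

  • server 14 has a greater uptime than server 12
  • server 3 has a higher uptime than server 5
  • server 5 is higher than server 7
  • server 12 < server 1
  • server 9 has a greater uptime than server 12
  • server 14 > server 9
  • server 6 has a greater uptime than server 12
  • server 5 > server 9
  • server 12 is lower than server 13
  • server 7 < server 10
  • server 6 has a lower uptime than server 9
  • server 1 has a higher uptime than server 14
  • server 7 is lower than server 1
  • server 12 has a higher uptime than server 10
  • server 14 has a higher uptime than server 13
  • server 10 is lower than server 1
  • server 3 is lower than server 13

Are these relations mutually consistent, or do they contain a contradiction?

Every relation is compatible with server 7 < server 10 < server 12 < server 6 < server 9 < server 5 < server 3 < server 13 < server 14 < server 1; the set is consistent.

consistent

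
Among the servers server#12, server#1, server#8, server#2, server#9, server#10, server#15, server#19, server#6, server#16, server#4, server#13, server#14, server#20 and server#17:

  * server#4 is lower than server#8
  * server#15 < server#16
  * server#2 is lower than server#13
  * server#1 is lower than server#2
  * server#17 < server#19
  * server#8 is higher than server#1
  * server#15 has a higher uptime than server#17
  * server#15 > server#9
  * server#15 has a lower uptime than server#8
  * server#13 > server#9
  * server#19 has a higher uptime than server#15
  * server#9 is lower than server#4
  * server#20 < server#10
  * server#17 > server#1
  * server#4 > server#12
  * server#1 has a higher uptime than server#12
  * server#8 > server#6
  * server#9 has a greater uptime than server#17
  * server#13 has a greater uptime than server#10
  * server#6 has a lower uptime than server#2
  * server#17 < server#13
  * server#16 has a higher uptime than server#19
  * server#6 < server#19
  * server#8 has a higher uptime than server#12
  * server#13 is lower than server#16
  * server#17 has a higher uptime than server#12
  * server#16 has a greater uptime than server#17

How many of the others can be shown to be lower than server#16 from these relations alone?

11

Directly below server#16: server#17, server#15, server#13, server#19.
One step further: server#12, server#6, server#1, server#2, server#10, server#9 (10 so far).
One step further: server#20 (11 so far).
No other element is forced below server#16 by the given relations, so the count is 11.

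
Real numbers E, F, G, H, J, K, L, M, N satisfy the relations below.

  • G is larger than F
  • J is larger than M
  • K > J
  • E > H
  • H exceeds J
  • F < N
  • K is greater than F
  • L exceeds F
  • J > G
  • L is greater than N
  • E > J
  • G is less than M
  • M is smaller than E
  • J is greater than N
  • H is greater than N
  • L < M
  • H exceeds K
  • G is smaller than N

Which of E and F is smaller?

Following the relations from F: F < G < N < L < M < J < K < H < E.
So F < E; F is the smaller of the two.

F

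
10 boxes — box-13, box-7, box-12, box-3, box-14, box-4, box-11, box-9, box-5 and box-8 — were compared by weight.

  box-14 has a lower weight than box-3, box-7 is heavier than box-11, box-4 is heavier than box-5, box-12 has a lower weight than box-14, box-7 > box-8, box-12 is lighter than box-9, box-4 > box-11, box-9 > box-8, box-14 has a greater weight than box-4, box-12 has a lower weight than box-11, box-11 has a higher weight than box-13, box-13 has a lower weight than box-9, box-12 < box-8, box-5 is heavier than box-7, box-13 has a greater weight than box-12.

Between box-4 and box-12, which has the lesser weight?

box-12

box-12 < box-13 and box-13 < box-11 give box-12 < box-11.
Then box-11 < box-7 extends the chain to box-7.
Then box-7 < box-5 extends the chain to box-5.
With box-5 < box-4: box-12 < box-13 < box-11 < box-7 < box-5 < box-4.
So box-12 < box-4; box-12 is the lighter of the two.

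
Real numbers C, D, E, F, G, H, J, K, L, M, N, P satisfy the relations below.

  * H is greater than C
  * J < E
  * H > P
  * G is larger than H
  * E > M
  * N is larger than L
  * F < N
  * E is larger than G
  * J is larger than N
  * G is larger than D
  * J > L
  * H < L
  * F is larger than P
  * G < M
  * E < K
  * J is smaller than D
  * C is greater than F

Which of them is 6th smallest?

The consecutive relations fix a unique order: P < F < C < H < L < N < J < D < G < M < E < K.
The 6th smallest is N.

N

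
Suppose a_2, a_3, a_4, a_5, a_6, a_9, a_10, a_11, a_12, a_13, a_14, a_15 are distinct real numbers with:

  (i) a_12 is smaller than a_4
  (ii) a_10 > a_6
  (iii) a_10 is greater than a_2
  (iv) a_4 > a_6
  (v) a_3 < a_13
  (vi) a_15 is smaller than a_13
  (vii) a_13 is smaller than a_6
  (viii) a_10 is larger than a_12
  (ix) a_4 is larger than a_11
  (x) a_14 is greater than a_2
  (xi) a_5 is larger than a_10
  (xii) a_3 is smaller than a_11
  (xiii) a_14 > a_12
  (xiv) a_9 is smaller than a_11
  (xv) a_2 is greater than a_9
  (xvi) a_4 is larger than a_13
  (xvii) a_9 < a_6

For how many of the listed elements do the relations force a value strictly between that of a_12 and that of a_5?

The relations place a_12 below a_5. An element lies strictly between them when it is forced above a_12 and also forced below a_5.
Above a_12: {a_14, a_10, a_4}. Below a_5: {a_15, a_9, a_2, a_3, a_13, a_6, a_10}.
Intersection: {a_10} — 1.

1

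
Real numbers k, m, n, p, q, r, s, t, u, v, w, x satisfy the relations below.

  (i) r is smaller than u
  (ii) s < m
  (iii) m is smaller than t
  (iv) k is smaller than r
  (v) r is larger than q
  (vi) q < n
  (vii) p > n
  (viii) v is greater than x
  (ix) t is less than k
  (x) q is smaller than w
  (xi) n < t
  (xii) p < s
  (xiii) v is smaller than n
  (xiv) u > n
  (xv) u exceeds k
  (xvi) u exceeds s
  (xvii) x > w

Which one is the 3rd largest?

Chaining the given pairs: q < w < x < v < n < p < s < m < t < k < r < u.
The 3rd largest is k.

k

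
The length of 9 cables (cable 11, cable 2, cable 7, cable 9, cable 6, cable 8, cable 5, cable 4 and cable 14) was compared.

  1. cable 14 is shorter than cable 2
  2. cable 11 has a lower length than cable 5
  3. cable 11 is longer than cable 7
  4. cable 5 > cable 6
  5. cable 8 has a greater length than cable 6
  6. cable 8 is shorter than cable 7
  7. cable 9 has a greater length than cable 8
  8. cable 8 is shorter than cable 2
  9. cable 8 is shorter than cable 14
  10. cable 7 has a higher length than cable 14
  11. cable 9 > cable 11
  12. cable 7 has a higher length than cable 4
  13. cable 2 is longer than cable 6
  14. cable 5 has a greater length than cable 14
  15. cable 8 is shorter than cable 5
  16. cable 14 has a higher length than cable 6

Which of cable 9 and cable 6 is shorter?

Link the given pairs in sequence: cable 6 < cable 8; cable 8 < cable 14; cable 14 < cable 7; cable 7 < cable 11; cable 11 < cable 9.
Together: cable 6 < cable 8 < cable 14 < cable 7 < cable 11 < cable 9.
So cable 6 < cable 9; cable 6 is the shorter of the two.

cable 6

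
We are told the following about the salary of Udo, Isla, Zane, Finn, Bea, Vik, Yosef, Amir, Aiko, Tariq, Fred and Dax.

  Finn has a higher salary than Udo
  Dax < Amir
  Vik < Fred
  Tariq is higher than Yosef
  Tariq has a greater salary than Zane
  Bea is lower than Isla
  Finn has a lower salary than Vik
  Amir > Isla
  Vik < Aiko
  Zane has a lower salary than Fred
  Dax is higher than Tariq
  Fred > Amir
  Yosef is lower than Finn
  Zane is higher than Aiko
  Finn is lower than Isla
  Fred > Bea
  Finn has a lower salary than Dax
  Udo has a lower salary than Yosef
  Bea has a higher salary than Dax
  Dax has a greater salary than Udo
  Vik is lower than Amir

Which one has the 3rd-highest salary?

Isla

Piecing the relations together gives one ordering: Udo < Yosef < Finn < Vik < Aiko < Zane < Tariq < Dax < Bea < Isla < Amir < Fred.
Counting 3 from the largest end gives Isla.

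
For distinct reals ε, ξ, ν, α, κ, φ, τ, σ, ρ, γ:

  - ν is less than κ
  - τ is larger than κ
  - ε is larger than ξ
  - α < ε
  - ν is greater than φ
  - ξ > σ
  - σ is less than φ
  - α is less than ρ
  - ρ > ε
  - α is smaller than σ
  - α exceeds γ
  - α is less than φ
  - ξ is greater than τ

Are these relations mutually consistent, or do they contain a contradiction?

The single ordering γ < α < σ < φ < ν < κ < τ < ξ < ε < ρ satisfies every listed relation, so no contradiction arises.

consistent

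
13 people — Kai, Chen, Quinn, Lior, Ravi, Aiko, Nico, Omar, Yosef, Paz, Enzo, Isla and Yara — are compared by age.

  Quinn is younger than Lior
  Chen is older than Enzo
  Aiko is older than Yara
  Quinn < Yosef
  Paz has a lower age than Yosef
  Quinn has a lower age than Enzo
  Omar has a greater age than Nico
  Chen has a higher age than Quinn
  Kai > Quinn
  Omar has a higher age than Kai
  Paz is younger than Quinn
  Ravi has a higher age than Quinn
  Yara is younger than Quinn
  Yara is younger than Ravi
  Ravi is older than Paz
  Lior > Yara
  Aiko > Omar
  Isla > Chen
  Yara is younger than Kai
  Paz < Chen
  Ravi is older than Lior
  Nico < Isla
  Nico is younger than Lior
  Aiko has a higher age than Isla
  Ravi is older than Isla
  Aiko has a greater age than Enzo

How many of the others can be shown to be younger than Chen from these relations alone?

The elements the relations force below Chen are Paz, Yara, Quinn, Enzo — no chain reaches any other.
That is 4.

4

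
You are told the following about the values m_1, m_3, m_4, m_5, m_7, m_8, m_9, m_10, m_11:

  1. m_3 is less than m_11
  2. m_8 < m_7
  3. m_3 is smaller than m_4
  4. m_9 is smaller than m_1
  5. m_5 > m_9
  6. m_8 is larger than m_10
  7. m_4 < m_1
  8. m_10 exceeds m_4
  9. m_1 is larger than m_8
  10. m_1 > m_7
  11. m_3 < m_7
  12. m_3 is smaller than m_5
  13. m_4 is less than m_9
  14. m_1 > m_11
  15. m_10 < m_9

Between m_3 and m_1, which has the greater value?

m_1

Link the given pairs in sequence: m_3 < m_4; m_4 < m_10; m_10 < m_8; m_8 < m_7; m_7 < m_1.
Chaining these gives m_3 < m_4 < m_10 < m_8 < m_7 < m_1.
So m_3 < m_1; m_1 is the larger of the two.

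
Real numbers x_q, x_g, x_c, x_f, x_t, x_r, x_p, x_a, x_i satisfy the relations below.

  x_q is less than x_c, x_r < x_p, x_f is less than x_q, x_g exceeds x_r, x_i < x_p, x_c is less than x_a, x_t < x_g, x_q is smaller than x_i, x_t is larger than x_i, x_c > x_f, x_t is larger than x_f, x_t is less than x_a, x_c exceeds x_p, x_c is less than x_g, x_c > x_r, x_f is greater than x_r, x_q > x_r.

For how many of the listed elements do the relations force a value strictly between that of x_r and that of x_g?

Chaining upward from x_r reaches: x_f, x_q, x_i, x_t, x_p, x_c, x_a.
Chaining downward from x_g reaches: x_f, x_q, x_i, x_t, x_p, x_c.
Strictly between x_r and x_g are those in both lists: x_f, x_q, x_i, x_t, x_p, x_c — 6 elements.

6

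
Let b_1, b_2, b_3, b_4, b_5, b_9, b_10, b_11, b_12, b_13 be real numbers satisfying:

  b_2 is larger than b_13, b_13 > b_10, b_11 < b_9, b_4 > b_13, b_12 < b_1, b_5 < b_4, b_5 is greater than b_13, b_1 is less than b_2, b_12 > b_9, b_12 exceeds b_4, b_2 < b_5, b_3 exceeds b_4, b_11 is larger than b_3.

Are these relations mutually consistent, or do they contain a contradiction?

inconsistent

We have b_5 < b_4 stated directly, yet also b_4 < b_3 < b_11 < b_9 < b_12 < b_1 < b_2 < b_5 by chaining the others — so b_4 < b_5. Contradiction.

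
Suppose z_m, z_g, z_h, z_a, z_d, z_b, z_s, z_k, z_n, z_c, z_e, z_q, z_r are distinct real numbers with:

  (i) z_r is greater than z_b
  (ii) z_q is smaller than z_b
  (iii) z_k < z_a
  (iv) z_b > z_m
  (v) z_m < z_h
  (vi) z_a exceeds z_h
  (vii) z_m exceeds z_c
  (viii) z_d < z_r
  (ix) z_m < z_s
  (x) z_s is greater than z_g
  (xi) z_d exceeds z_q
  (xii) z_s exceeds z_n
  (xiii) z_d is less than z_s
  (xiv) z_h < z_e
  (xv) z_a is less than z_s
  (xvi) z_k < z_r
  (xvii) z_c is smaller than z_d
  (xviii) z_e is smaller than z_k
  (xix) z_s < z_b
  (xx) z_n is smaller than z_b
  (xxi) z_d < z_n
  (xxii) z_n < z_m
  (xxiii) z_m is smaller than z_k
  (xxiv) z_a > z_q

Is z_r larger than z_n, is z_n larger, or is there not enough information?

z_r

The relevant relations are z_n < z_m; z_m < z_h; z_h < z_e; z_e < z_k; z_k < z_a; z_a < z_s; z_s < z_b; z_b < z_r.
Together: z_n < z_m < z_h < z_e < z_k < z_a < z_s < z_b < z_r.
So z_r is larger.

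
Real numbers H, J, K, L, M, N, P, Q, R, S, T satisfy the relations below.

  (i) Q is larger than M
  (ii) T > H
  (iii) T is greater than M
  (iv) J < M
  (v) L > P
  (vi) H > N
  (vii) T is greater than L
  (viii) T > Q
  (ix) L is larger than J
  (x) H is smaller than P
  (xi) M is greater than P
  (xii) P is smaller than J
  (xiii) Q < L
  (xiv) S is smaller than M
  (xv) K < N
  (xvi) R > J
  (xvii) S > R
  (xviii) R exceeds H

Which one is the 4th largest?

M

Piecing the relations together gives one ordering: K < N < H < P < J < R < S < M < Q < L < T.
Counting 4 from the largest end gives M.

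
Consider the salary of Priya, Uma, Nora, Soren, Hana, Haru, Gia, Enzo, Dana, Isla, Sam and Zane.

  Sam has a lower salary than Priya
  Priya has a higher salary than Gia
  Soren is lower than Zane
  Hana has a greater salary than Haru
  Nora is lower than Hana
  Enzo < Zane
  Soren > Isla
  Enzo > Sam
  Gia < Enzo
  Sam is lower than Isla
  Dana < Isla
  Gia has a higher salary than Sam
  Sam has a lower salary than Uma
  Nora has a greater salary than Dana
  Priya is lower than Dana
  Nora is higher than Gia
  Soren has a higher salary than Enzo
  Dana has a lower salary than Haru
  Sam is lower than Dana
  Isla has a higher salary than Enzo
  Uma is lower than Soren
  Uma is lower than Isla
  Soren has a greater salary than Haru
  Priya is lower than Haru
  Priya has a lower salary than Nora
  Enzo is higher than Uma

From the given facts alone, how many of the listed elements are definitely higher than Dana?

From Dana the given relations immediately reach Haru, Nora, Isla.
From those, Hana, Soren — 5 in total.
From those, Zane — 6 in total.
Nothing else is reachable above Dana; 6 in all.

6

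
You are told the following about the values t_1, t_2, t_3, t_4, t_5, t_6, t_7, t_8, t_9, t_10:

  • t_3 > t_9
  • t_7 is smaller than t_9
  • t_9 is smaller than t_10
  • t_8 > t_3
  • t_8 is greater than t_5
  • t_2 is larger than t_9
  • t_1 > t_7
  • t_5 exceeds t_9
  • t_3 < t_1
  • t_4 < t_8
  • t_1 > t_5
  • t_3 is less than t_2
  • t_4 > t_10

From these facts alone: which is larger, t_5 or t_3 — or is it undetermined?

Following every chain through t_3: above t_3 we get t_1, t_2, t_8; below t_3 we get t_7, t_9.
t_5 is not reached, and no chain runs the other way from t_5 to t_3.
So the given relations leave the order of t_3 and t_5 undetermined.

undetermined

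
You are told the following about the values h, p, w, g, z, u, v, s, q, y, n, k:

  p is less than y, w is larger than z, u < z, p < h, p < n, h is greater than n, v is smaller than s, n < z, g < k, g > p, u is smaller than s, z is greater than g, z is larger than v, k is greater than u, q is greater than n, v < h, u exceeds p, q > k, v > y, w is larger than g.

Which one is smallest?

p

y is not least since p < y; u is not least since p < u; g is not least since p < g; n is not least since p < n; k is not least since u < k; q is not least since n < q; v is not least since y < v; z is not least since u < z; h is not least since n < h; w is not least since g < w; s is not least since u < s.
Only p has nothing below it, so p is the smallest.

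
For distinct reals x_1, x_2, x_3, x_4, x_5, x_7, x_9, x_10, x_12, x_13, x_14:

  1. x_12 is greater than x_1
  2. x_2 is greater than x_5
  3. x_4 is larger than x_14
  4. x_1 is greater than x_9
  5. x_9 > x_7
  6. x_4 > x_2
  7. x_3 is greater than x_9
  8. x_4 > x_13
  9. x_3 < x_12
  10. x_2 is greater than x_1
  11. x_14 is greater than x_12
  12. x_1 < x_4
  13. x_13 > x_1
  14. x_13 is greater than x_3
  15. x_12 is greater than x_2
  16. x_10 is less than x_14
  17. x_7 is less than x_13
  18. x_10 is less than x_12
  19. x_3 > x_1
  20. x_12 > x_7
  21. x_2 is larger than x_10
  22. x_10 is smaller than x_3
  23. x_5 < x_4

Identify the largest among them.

Chaining downward from x_4: directly below it, x_5, x_1, x_2, x_13, x_14; then x_7, x_10, x_9, x_3, x_12.
That covers every other element, and nothing is given above x_4, so x_4 is the largest.

x_4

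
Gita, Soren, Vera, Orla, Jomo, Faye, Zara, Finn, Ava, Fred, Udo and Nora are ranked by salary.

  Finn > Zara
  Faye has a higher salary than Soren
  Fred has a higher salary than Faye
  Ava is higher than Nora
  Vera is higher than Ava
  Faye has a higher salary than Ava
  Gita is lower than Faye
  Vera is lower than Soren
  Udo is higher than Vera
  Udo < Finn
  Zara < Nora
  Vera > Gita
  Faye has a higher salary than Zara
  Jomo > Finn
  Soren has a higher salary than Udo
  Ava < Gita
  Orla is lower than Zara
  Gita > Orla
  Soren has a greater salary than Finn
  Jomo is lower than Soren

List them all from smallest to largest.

Orla < Zara < Nora < Ava < Gita < Vera < Udo < Finn < Jomo < Soren < Faye < Fred

The consecutive links are each given: Orla < Zara; Zara < Nora; Nora < Ava; Ava < Gita; Gita < Vera; Vera < Udo; Udo < Finn; Finn < Jomo; Jomo < Soren; Soren < Faye; Faye < Fred.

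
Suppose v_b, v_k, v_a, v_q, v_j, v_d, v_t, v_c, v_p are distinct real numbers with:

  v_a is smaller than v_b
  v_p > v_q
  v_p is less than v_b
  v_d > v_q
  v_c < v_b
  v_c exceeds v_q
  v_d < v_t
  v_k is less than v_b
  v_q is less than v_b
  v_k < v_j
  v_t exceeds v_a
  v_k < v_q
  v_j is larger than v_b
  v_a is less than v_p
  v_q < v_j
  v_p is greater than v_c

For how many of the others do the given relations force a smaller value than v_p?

The elements the relations force below v_p are v_k, v_a, v_q, v_c — no chain reaches any other.
That is 4.

4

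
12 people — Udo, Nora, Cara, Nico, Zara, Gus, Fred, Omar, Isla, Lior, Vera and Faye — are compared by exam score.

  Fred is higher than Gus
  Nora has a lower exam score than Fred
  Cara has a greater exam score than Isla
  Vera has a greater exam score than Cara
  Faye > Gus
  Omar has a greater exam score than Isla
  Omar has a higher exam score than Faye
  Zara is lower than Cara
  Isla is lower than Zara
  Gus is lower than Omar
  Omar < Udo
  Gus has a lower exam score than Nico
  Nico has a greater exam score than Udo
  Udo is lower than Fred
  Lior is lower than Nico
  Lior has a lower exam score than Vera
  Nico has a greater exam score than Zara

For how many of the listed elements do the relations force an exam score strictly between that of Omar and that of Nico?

1

Chaining upward from Omar reaches: Udo, Fred.
Chaining downward from Nico reaches: Isla, Gus, Faye, Zara, Lior, Udo.
Strictly between Omar and Nico are those in both lists: Udo — 1 element.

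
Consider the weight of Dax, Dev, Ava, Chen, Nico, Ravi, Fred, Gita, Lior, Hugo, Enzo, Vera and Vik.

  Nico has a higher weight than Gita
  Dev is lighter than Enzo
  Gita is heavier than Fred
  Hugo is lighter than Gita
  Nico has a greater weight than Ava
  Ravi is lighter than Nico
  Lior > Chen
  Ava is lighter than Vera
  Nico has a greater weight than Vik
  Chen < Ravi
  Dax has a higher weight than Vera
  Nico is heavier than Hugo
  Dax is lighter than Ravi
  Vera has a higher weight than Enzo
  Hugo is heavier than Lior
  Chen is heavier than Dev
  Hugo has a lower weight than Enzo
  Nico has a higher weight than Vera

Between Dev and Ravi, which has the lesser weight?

Dev

The relevant relations are Dev < Chen; Chen < Lior; Lior < Hugo; Hugo < Enzo; Enzo < Vera; Vera < Dax; Dax < Ravi.
Together: Dev < Chen < Lior < Hugo < Enzo < Vera < Dax < Ravi.
So Dev < Ravi; Dev is the lighter of the two.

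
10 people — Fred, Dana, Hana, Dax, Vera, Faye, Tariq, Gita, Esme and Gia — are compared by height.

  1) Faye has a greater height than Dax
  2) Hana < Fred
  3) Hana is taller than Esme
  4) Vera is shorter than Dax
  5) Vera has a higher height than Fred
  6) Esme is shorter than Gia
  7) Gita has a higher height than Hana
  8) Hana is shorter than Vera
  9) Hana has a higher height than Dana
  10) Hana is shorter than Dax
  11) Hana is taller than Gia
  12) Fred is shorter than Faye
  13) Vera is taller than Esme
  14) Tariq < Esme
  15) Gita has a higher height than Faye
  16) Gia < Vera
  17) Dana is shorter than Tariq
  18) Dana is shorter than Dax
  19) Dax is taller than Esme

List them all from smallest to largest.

Dana < Tariq < Esme < Gia < Hana < Fred < Vera < Dax < Faye < Gita

The consecutive links are each given: Dana < Tariq; Tariq < Esme; Esme < Gia; Gia < Hana; Hana < Fred; Fred < Vera; Vera < Dax; Dax < Faye; Faye < Gita.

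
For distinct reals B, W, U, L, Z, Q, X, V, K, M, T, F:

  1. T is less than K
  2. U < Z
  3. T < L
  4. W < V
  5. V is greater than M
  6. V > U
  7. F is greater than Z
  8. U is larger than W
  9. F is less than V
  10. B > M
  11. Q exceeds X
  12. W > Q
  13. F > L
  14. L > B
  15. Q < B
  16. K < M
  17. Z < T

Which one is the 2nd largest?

Chaining the given pairs: X < Q < W < U < Z < T < K < M < B < L < F < V.
Counting 2 from the largest end gives F.

F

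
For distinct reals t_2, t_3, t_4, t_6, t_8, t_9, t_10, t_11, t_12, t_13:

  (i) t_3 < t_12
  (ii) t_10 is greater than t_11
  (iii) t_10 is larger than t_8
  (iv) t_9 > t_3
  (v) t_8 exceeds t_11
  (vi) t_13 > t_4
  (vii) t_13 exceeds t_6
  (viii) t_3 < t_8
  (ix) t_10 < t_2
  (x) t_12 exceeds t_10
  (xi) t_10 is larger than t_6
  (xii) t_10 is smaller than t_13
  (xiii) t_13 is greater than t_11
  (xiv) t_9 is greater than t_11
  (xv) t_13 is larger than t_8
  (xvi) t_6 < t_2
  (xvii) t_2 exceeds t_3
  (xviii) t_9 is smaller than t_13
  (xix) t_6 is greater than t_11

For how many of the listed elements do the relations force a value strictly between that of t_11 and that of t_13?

4

Chaining upward from t_11 reaches: t_6, t_8, t_10, t_9, t_12, t_2.
Chaining downward from t_13 reaches: t_3, t_6, t_8, t_4, t_10, t_9.
Strictly between t_11 and t_13 are those in both lists: t_6, t_8, t_10, t_9 — 4 elements.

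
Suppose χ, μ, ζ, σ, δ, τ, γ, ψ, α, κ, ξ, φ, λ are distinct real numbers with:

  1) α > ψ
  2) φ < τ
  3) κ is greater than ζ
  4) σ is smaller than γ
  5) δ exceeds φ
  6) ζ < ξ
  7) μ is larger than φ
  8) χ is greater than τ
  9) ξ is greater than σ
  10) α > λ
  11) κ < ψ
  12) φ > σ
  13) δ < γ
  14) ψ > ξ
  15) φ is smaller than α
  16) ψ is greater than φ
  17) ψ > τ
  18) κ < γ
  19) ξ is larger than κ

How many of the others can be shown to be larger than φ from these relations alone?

Directly above φ: δ, τ, μ, ψ, α.
One step further: γ, χ (7 so far).
No other element is forced above φ by the given relations, so the count is 7.

7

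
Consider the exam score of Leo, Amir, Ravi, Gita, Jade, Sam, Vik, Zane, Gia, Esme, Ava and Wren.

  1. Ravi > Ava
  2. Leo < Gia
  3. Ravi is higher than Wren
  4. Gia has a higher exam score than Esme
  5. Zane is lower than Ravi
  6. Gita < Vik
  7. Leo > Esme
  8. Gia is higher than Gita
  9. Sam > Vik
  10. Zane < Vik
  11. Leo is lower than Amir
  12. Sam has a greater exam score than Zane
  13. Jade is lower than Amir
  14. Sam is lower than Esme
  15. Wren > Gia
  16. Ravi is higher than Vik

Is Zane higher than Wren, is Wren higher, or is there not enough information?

Zane < Vik < Sam < Esme < Gia < Wren, by transitivity through Vik, Sam, Esme, Gia.
So Wren is higher.

Wren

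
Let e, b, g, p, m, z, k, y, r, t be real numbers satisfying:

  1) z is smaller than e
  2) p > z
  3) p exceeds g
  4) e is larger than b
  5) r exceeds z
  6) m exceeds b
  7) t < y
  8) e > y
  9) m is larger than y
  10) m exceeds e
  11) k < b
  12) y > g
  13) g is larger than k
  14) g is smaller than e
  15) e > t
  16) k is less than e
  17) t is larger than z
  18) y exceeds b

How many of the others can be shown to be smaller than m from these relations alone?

The elements the relations force below m are k, z, b, g, t, y, e — no chain reaches any other.
That is 7.

7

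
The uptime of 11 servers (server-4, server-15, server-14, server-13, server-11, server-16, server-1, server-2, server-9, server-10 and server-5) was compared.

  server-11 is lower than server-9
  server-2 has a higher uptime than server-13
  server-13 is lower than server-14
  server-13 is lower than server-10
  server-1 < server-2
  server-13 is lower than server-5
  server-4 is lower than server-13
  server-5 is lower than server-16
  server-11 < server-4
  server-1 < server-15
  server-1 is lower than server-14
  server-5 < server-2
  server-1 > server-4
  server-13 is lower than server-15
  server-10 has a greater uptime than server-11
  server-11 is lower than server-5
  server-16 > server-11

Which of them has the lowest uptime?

server-9 is not least since server-11 < server-9; server-4 is not least since server-11 < server-4; server-1 is not least since server-4 < server-1; server-13 is not least since server-4 < server-13; server-5 is not least since server-13 < server-5; server-2 is not least since server-13 < server-2; server-16 is not least since server-11 < server-16; server-14 is not least since server-1 < server-14; server-15 is not least since server-13 < server-15; server-10 is not least since server-13 < server-10.
Only server-11 has nothing below it, so server-11 is the lowest uptime.

server-11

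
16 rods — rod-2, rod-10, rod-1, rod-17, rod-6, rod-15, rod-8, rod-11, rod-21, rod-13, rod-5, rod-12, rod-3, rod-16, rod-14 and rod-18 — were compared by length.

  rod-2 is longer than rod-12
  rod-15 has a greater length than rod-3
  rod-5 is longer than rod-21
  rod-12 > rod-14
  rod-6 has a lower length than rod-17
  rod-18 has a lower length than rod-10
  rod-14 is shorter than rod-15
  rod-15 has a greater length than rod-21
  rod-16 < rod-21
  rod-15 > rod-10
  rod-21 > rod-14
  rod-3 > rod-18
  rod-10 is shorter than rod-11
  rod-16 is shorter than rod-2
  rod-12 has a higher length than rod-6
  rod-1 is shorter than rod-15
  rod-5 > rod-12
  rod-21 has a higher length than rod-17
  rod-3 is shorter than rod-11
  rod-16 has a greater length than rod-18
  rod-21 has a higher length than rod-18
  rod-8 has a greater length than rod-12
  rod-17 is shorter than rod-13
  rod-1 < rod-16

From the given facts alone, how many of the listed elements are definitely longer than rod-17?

Directly above rod-17: rod-21, rod-13.
One step further: rod-5, rod-15 (4 so far).
Nothing else is reachable above rod-17; 4 in all.

4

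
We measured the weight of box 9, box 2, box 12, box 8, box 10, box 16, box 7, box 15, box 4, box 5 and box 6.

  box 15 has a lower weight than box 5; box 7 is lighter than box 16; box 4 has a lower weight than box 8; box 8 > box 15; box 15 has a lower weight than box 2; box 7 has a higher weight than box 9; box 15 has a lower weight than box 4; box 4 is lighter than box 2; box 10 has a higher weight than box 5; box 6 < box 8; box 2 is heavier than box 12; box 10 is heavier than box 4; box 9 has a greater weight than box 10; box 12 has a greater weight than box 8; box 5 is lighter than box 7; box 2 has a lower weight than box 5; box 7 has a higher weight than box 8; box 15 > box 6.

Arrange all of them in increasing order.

Nothing is placed below box 6, so it is least; from there box 6 < box 15; box 15 < box 4; box 4 < box 8; box 8 < box 12; box 12 < box 2; box 2 < box 5; box 5 < box 10; box 10 < box 9; box 9 < box 7; box 7 < box 16, each given directly.

box 6 < box 15 < box 4 < box 8 < box 12 < box 2 < box 5 < box 10 < box 9 < box 7 < box 16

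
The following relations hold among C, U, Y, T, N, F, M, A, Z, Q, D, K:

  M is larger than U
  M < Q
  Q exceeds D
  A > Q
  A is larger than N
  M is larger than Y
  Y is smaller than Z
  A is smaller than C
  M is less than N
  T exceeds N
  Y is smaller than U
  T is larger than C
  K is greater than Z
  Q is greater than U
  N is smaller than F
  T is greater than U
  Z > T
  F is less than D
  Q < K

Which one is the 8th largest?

Piecing the relations together gives one ordering: Y < U < M < N < F < D < Q < A < C < T < Z < K.
Counting 8 from the largest end gives F.

F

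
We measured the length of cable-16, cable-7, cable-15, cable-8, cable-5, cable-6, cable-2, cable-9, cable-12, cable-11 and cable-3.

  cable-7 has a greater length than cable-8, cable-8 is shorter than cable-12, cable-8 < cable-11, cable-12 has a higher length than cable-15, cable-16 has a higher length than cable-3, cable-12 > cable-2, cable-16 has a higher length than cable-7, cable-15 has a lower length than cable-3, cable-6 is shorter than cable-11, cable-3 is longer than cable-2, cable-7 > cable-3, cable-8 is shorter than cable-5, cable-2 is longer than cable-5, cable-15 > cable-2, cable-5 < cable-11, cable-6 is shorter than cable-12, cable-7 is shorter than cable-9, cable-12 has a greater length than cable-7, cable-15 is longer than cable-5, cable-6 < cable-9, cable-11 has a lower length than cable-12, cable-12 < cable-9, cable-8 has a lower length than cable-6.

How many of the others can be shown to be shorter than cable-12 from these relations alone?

8

From cable-12 the given relations immediately reach cable-8, cable-2, cable-6, cable-11, cable-15, cable-7.
From those, cable-5, cable-3 — 8 in total.
Nothing else is reachable below cable-12; 8 in all.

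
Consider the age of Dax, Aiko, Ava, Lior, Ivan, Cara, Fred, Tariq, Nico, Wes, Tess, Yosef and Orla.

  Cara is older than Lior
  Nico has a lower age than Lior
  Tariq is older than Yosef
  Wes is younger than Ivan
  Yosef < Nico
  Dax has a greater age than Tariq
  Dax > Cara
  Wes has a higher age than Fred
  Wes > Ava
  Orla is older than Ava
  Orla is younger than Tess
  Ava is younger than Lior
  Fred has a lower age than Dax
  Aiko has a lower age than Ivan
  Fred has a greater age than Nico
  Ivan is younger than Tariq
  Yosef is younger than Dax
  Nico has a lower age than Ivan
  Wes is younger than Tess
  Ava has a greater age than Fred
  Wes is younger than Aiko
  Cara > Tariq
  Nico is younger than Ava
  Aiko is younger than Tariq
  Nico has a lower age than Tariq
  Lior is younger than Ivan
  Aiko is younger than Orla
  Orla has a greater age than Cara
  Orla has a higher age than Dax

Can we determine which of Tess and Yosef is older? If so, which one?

Yosef < Nico and Nico < Fred give Yosef < Fred.
Then Fred < Ava extends the chain to Ava.
Then Ava < Wes extends the chain to Wes.
With Wes < Aiko: Yosef < Nico < Fred < Ava < Wes < Aiko.
With Aiko < Ivan: Yosef < Nico < Fred < Ava < Wes < Aiko < Ivan.
Then Ivan < Tariq extends the chain to Tariq.
Then Tariq < Cara extends the chain to Cara.
Then Cara < Dax extends the chain to Dax.
With Dax < Orla: Yosef < Nico < Fred < Ava < Wes < Aiko < Ivan < Tariq < Cara < Dax < Orla.
Then Orla < Tess extends the chain to Tess.
So Tess is older.

Tess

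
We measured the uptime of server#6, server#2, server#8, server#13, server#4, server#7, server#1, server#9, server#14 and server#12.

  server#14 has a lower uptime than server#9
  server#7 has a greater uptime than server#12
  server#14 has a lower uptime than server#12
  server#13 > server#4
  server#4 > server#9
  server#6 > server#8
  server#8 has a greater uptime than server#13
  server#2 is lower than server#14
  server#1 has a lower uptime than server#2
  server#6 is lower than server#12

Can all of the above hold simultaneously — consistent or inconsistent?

consistent

The single ordering server#1 < server#2 < server#14 < server#9 < server#4 < server#13 < server#8 < server#6 < server#12 < server#7 satisfies every listed relation, so no contradiction arises.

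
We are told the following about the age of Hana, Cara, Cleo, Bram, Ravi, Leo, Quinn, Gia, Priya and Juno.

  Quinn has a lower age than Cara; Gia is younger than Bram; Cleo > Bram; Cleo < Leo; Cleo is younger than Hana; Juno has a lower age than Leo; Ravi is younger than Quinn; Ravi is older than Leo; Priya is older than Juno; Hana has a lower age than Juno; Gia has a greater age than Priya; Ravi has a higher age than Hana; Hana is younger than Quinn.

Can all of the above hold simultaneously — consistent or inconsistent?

inconsistent

We have Juno < Priya stated directly, yet also Priya < Gia < Bram < Cleo < Hana < Juno by chaining the others — so Priya < Juno. Contradiction.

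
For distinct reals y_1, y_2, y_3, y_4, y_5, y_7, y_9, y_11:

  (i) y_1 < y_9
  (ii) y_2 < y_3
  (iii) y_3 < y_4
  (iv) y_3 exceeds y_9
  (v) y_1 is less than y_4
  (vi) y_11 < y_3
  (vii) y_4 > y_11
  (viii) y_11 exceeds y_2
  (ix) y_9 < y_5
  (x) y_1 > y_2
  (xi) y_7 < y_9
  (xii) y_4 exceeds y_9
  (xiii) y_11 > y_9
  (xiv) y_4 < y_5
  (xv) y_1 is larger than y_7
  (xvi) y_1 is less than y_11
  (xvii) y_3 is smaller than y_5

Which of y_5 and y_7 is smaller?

The relevant relations are y_7 < y_1; y_1 < y_11; y_11 < y_3; y_3 < y_4; y_4 < y_5.
Together: y_7 < y_1 < y_11 < y_3 < y_4 < y_5.
So y_7 < y_5; y_7 is the smaller of the two.

y_7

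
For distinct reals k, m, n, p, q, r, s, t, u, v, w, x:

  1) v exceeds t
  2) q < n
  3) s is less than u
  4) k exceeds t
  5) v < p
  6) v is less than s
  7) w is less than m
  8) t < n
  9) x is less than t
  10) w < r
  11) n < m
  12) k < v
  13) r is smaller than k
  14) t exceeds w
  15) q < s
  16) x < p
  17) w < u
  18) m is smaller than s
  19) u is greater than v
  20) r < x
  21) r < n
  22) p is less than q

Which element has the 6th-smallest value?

v

The consecutive relations fix a unique order: w < r < x < t < k < v < p < q < n < m < s < u.
Counting 6 from the smallest end gives v.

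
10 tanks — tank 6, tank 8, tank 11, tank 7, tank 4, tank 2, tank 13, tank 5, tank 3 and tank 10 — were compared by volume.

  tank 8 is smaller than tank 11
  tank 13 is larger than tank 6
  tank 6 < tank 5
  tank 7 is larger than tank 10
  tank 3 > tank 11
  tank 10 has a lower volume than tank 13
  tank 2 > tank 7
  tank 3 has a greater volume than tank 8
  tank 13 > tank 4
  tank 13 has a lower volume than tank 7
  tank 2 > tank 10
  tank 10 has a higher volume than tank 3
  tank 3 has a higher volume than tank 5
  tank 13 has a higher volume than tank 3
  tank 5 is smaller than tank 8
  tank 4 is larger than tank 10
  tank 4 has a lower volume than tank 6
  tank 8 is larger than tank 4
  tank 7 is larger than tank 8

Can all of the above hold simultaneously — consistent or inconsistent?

inconsistent

We have tank 3 < tank 10 stated directly, yet also tank 10 < tank 4 < tank 6 < tank 5 < tank 8 < tank 11 < tank 3 by chaining the others — so tank 10 < tank 3. Contradiction.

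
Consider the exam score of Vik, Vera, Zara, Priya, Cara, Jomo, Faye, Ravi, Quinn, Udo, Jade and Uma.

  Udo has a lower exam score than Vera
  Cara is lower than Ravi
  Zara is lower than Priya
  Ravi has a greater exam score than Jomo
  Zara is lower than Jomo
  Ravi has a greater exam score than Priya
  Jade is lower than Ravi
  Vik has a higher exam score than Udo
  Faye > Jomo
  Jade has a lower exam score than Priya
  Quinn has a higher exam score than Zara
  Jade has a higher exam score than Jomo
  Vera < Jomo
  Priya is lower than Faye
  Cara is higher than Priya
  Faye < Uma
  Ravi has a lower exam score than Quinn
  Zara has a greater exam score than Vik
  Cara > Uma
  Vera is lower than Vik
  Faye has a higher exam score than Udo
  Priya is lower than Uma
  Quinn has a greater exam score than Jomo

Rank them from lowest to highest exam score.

Each adjacent pair is fixed by a given relation: Udo < Vera; Vera < Vik; Vik < Zara; Zara < Jomo; Jomo < Jade; Jade < Priya; Priya < Faye; Faye < Uma; Uma < Cara; Cara < Ravi; Ravi < Quinn. Chaining them end to end gives the full order.

Udo < Vera < Vik < Zara < Jomo < Jade < Priya < Faye < Uma < Cara < Ravi < Quinn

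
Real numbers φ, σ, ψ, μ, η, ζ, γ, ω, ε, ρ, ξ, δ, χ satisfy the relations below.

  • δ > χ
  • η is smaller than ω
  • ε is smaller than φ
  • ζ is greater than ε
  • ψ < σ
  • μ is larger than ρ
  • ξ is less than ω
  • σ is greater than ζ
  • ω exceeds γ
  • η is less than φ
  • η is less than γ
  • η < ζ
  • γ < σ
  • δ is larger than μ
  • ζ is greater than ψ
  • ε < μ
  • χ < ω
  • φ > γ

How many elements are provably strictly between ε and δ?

The relations place ε below δ. An element lies strictly between them when it is forced above ε and also forced below δ.
Above ε: {μ, φ, ζ, σ}. Below δ: {ρ, μ, χ}.
Intersection: {μ} — 1.

1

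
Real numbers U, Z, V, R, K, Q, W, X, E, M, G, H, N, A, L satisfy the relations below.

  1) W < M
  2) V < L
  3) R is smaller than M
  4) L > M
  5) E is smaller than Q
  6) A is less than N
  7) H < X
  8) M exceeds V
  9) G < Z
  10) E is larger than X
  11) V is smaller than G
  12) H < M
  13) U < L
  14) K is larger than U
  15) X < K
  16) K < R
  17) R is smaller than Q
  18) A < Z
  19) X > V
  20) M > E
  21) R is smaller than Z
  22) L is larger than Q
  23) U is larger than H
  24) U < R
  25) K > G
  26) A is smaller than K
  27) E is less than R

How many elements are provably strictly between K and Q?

The relations place K below Q. An element lies strictly between them when it is forced above K and also forced below Q.
Above K: {R, Z, M, L}. Below Q: {H, U, V, X, E, G, A, R}.
Intersection: {R} — 1.

1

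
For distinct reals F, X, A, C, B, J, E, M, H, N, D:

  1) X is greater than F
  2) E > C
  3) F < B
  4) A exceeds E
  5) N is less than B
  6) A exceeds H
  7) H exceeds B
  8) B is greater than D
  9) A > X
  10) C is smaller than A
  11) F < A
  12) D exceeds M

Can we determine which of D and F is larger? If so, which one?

undetermined

Following every chain through F: above F we get X, B, H, A.
D is not reached, and no chain runs the other way from D to F.
So the given relations leave the order of F and D undetermined.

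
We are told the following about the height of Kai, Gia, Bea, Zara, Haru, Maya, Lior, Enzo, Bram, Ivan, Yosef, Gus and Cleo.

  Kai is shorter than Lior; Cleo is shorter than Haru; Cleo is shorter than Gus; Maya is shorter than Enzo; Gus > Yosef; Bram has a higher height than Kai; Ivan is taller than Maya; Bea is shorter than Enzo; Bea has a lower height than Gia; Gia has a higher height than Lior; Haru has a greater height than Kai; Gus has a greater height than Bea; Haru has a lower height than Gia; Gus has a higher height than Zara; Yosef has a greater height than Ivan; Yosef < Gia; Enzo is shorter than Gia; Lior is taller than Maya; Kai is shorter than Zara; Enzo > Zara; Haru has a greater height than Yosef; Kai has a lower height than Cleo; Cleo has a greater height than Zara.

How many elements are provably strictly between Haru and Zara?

1

The relations place Zara below Haru. An element lies strictly between them when it is forced above Zara and also forced below Haru.
Above Zara: {Enzo, Cleo, Gia, Gus}. Below Haru: {Maya, Kai, Ivan, Yosef, Cleo}.
Intersection: {Cleo} — 1.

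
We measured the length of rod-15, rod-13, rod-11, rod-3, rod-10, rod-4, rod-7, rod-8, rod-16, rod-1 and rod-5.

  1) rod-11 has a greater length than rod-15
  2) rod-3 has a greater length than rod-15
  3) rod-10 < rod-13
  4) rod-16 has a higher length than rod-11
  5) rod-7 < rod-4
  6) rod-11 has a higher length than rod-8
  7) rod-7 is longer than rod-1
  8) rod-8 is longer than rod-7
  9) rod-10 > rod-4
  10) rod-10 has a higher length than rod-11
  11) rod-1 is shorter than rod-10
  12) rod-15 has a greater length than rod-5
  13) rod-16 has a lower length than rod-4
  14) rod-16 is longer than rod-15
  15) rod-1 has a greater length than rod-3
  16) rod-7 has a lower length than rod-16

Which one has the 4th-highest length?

rod-16

Chaining the given pairs: rod-5 < rod-15 < rod-3 < rod-1 < rod-7 < rod-8 < rod-11 < rod-16 < rod-4 < rod-10 < rod-13.
Counting 4 from the largest end gives rod-16.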